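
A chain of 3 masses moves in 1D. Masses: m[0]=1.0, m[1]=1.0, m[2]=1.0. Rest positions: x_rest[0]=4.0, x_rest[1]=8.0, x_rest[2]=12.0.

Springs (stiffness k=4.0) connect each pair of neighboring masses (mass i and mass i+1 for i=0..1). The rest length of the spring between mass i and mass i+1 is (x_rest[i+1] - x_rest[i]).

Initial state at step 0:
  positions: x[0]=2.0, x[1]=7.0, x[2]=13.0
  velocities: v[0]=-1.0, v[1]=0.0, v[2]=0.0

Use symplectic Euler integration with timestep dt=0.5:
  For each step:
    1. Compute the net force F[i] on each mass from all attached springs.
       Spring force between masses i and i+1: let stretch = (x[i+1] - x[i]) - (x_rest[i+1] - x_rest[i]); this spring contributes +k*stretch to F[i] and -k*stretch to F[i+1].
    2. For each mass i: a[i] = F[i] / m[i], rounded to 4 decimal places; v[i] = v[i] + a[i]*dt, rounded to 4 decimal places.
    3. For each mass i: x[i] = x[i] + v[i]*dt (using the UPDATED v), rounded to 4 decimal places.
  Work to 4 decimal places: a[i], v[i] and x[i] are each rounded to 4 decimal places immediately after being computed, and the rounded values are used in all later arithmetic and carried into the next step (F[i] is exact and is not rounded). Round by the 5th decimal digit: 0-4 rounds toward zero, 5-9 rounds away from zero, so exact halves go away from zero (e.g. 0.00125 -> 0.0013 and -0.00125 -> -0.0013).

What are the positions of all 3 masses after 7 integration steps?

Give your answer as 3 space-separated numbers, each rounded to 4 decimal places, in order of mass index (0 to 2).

Answer: 1.5000 7.0000 10.0000

Derivation:
Step 0: x=[2.0000 7.0000 13.0000] v=[-1.0000 0.0000 0.0000]
Step 1: x=[2.5000 8.0000 11.0000] v=[1.0000 2.0000 -4.0000]
Step 2: x=[4.5000 6.5000 10.0000] v=[4.0000 -3.0000 -2.0000]
Step 3: x=[4.5000 6.5000 9.5000] v=[0.0000 0.0000 -1.0000]
Step 4: x=[2.5000 7.5000 10.0000] v=[-4.0000 2.0000 1.0000]
Step 5: x=[1.5000 6.0000 12.0000] v=[-2.0000 -3.0000 4.0000]
Step 6: x=[1.0000 6.0000 12.0000] v=[-1.0000 0.0000 0.0000]
Step 7: x=[1.5000 7.0000 10.0000] v=[1.0000 2.0000 -4.0000]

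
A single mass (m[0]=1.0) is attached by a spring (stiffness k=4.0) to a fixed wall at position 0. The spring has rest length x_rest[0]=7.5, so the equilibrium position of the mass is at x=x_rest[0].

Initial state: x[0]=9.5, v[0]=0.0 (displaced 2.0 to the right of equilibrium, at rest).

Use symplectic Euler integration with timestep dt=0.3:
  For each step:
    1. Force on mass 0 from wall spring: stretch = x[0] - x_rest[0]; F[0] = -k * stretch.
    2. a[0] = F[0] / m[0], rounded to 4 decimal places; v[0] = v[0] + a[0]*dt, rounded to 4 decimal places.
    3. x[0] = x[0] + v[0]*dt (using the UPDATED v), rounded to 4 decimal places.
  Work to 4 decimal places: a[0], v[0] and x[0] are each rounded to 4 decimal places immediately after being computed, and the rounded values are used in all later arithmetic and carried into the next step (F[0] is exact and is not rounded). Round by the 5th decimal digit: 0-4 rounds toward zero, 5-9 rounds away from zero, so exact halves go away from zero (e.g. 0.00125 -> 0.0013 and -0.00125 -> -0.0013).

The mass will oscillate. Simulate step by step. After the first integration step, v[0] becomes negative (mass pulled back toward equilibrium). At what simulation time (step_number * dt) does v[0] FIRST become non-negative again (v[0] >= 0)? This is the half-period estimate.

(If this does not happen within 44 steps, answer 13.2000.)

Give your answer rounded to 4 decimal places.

Answer: 1.8000

Derivation:
Step 0: x=[9.5000] v=[0.0000]
Step 1: x=[8.7800] v=[-2.4000]
Step 2: x=[7.5992] v=[-3.9360]
Step 3: x=[6.3827] v=[-4.0550]
Step 4: x=[5.5684] v=[-2.7142]
Step 5: x=[5.4495] v=[-0.3963]
Step 6: x=[6.0688] v=[2.0643]
First v>=0 after going negative at step 6, time=1.8000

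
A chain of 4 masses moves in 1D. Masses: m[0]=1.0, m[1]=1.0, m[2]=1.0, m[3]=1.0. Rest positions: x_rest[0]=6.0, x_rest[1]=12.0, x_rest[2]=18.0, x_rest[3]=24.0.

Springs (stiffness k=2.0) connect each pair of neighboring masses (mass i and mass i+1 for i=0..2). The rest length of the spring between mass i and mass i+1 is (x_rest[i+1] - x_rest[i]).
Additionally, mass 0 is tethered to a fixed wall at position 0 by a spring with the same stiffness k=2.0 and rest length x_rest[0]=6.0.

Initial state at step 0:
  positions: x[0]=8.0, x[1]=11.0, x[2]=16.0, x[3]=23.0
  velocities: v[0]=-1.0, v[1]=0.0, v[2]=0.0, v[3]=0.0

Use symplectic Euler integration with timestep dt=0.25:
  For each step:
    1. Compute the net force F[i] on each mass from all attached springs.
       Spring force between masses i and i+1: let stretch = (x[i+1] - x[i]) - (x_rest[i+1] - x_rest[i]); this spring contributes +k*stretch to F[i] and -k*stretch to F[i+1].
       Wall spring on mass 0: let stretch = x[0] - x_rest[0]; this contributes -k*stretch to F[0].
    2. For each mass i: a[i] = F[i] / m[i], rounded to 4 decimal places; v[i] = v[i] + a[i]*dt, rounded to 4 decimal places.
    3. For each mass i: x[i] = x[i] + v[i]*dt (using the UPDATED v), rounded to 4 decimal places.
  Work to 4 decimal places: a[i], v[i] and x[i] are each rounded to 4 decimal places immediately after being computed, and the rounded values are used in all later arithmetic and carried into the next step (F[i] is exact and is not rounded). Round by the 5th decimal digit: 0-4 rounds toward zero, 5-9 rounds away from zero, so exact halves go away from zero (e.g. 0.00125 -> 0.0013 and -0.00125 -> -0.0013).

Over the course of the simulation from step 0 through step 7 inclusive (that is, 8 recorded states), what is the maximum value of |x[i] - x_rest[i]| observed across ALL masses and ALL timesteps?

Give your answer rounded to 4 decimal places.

Step 0: x=[8.0000 11.0000 16.0000 23.0000] v=[-1.0000 0.0000 0.0000 0.0000]
Step 1: x=[7.1250 11.2500 16.2500 22.8750] v=[-3.5000 1.0000 1.0000 -0.5000]
Step 2: x=[5.8750 11.6094 16.7031 22.6719] v=[-5.0000 1.4375 1.8125 -0.8125]
Step 3: x=[4.6074 11.8887 17.2656 22.4727] v=[-5.0703 1.1172 2.2501 -0.7969]
Step 4: x=[3.6741 11.9300 17.8069 22.3726] v=[-3.7334 0.1650 2.1652 -0.4005]
Step 5: x=[3.3135 11.6739 18.1843 22.4518] v=[-1.4425 -1.0245 1.5096 0.3167]
Step 6: x=[3.5838 11.1865 18.2814 22.7476] v=[1.0810 -1.9495 0.3882 1.1830]
Step 7: x=[4.3564 10.6357 18.0499 23.2351] v=[3.0905 -2.2034 -0.9262 1.9499]
Max displacement = 2.6865

Answer: 2.6865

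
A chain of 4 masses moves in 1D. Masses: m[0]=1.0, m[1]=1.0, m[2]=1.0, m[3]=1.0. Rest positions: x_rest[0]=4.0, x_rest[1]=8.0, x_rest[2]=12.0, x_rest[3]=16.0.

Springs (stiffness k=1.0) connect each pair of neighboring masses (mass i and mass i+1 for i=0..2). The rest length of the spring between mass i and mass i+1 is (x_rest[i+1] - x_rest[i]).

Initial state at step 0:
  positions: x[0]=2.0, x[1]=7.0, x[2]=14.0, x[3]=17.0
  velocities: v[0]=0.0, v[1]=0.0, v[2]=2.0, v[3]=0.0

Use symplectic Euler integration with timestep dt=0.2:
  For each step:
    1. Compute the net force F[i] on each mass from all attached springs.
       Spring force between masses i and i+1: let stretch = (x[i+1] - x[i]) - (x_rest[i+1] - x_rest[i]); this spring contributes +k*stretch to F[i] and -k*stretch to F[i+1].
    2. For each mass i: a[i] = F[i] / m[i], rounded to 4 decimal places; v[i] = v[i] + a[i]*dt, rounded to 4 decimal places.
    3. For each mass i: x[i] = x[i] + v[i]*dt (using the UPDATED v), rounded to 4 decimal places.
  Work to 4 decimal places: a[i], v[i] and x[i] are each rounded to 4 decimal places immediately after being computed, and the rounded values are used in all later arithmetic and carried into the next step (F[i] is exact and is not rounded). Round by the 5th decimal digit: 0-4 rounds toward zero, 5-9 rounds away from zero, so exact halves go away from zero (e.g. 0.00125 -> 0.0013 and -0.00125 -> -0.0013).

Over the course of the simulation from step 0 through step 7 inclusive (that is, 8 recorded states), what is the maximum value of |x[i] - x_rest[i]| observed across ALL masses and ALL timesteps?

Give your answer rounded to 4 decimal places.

Answer: 2.3056

Derivation:
Step 0: x=[2.0000 7.0000 14.0000 17.0000] v=[0.0000 0.0000 2.0000 0.0000]
Step 1: x=[2.0400 7.0800 14.2400 17.0400] v=[0.2000 0.4000 1.2000 0.2000]
Step 2: x=[2.1216 7.2448 14.3056 17.1280] v=[0.4080 0.8240 0.3280 0.4400]
Step 3: x=[2.2481 7.4871 14.2017 17.2631] v=[0.6326 1.2115 -0.5197 0.6755]
Step 4: x=[2.4242 7.7884 13.9516 17.4357] v=[0.8804 1.5066 -1.2503 0.8632]
Step 5: x=[2.6548 8.1217 13.5944 17.6290] v=[1.1532 1.6664 -1.7861 0.9664]
Step 6: x=[2.9441 8.4552 13.1797 17.8209] v=[1.4466 1.6676 -2.0737 0.9595]
Step 7: x=[3.2939 8.7573 12.7616 17.9872] v=[1.7488 1.5103 -2.0904 0.8313]
Max displacement = 2.3056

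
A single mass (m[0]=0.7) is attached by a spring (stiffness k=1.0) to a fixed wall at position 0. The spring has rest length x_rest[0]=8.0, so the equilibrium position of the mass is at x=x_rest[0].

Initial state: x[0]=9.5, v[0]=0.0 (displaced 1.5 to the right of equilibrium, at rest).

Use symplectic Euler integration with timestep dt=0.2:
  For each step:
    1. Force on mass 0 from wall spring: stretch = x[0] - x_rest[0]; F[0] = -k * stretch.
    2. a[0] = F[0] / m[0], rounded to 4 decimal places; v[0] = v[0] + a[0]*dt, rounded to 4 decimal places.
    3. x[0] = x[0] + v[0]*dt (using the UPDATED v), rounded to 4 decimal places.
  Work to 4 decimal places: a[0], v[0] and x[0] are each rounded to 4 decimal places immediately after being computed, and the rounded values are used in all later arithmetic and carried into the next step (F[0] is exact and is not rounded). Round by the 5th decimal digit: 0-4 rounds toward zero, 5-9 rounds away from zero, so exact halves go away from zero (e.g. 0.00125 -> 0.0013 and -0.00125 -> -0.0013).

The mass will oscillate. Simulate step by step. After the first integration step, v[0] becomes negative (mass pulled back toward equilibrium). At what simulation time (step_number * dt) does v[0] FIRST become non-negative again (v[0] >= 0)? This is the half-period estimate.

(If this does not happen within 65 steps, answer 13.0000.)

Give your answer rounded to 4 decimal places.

Step 0: x=[9.5000] v=[0.0000]
Step 1: x=[9.4143] v=[-0.4286]
Step 2: x=[9.2478] v=[-0.8327]
Step 3: x=[9.0100] v=[-1.1892]
Step 4: x=[8.7144] v=[-1.4778]
Step 5: x=[8.3780] v=[-1.6819]
Step 6: x=[8.0200] v=[-1.7899]
Step 7: x=[7.6609] v=[-1.7956]
Step 8: x=[7.3212] v=[-1.6987]
Step 9: x=[7.0202] v=[-1.5048]
Step 10: x=[6.7752] v=[-1.2249]
Step 11: x=[6.6002] v=[-0.8750]
Step 12: x=[6.5052] v=[-0.4751]
Step 13: x=[6.4956] v=[-0.0480]
Step 14: x=[6.5720] v=[0.3818]
First v>=0 after going negative at step 14, time=2.8000

Answer: 2.8000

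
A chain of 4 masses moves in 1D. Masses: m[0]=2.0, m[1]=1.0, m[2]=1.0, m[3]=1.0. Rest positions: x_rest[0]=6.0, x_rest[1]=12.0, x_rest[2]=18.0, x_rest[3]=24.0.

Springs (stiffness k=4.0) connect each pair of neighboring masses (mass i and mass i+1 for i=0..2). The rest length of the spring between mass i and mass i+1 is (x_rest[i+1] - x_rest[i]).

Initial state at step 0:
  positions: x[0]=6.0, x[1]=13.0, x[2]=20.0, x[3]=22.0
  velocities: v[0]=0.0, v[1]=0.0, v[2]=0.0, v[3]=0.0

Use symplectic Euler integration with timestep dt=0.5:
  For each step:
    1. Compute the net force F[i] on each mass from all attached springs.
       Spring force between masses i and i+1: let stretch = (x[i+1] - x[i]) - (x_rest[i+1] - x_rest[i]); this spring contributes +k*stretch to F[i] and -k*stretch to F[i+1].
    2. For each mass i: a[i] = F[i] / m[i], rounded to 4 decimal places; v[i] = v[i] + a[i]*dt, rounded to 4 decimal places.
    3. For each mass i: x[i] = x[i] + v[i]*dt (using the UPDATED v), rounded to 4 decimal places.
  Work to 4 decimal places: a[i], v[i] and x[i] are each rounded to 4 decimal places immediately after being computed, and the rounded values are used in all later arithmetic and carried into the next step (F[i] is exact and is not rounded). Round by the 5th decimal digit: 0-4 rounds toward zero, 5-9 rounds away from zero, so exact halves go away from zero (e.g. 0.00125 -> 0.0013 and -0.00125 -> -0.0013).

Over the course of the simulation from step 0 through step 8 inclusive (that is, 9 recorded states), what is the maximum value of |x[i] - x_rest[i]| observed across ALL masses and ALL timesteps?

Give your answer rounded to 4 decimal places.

Step 0: x=[6.0000 13.0000 20.0000 22.0000] v=[0.0000 0.0000 0.0000 0.0000]
Step 1: x=[6.5000 13.0000 15.0000 26.0000] v=[1.0000 0.0000 -10.0000 8.0000]
Step 2: x=[7.2500 8.5000 19.0000 25.0000] v=[1.5000 -9.0000 8.0000 -2.0000]
Step 3: x=[5.6250 13.2500 18.5000 24.0000] v=[-3.2500 9.5000 -1.0000 -2.0000]
Step 4: x=[4.8125 15.6250 18.2500 23.5000] v=[-1.6250 4.7500 -0.5000 -1.0000]
Step 5: x=[6.4063 9.8125 20.6250 23.7500] v=[3.1875 -11.6250 4.7500 0.5000]
Step 6: x=[6.7032 11.4063 15.3125 26.8750] v=[0.5937 3.1876 -10.6250 6.2500]
Step 7: x=[6.3516 12.2032 17.6563 24.4375] v=[-0.7032 1.5938 4.6876 -4.8750]
Step 8: x=[5.9258 12.6016 21.3282 21.2188] v=[-0.8516 0.7968 7.3438 -6.4374]
Max displacement = 3.6250

Answer: 3.6250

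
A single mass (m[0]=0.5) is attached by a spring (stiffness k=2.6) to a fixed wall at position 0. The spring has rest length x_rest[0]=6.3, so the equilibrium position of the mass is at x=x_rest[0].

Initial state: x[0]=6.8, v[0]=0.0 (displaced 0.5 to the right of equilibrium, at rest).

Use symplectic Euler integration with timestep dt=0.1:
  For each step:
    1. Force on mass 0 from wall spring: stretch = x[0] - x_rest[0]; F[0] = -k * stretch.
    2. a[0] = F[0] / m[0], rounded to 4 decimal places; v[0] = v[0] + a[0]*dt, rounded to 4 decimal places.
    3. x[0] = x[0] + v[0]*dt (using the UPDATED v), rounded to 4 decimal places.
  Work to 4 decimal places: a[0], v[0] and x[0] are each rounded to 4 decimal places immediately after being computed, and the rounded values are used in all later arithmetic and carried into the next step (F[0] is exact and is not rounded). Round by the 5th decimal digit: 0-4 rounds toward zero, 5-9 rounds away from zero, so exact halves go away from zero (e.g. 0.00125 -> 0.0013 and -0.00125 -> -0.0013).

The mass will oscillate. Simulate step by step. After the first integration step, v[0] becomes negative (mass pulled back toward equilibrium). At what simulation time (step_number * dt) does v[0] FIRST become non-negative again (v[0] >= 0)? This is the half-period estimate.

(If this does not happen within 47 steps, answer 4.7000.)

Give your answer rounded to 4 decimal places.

Answer: 1.4000

Derivation:
Step 0: x=[6.8000] v=[0.0000]
Step 1: x=[6.7740] v=[-0.2600]
Step 2: x=[6.7234] v=[-0.5065]
Step 3: x=[6.6507] v=[-0.7267]
Step 4: x=[6.5598] v=[-0.9091]
Step 5: x=[6.4554] v=[-1.0442]
Step 6: x=[6.3429] v=[-1.1250]
Step 7: x=[6.2282] v=[-1.1473]
Step 8: x=[6.1172] v=[-1.1100]
Step 9: x=[6.0157] v=[-1.0149]
Step 10: x=[5.9290] v=[-0.8671]
Step 11: x=[5.8616] v=[-0.6742]
Step 12: x=[5.8170] v=[-0.4462]
Step 13: x=[5.7975] v=[-0.1950]
Step 14: x=[5.8041] v=[0.0663]
First v>=0 after going negative at step 14, time=1.4000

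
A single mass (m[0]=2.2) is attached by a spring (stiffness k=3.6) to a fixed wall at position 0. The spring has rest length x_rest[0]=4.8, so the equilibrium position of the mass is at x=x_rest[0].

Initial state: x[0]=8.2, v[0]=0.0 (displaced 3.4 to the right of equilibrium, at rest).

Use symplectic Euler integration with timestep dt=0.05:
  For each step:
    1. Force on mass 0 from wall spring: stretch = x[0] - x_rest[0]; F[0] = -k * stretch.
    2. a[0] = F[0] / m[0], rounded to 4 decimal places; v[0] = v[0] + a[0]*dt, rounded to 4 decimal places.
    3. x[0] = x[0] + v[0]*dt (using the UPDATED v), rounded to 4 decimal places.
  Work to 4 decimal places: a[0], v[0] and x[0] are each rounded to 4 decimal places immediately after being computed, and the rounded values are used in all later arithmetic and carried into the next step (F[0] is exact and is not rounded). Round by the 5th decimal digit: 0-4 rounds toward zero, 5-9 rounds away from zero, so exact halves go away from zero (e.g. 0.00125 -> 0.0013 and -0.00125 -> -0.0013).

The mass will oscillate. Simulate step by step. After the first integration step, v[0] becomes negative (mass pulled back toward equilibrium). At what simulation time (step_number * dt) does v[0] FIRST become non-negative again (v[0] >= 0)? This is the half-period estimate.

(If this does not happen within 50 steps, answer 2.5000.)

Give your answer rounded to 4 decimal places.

Step 0: x=[8.2000] v=[0.0000]
Step 1: x=[8.1861] v=[-0.2782]
Step 2: x=[8.1583] v=[-0.5552]
Step 3: x=[8.1168] v=[-0.8300]
Step 4: x=[8.0617] v=[-1.1014]
Step 5: x=[7.9933] v=[-1.3683]
Step 6: x=[7.9118] v=[-1.6296]
Step 7: x=[7.8176] v=[-1.8842]
Step 8: x=[7.7110] v=[-2.1311]
Step 9: x=[7.5925] v=[-2.3693]
Step 10: x=[7.4626] v=[-2.5978]
Step 11: x=[7.3218] v=[-2.8157]
Step 12: x=[7.1707] v=[-3.0220]
Step 13: x=[7.0099] v=[-3.2160]
Step 14: x=[6.8401] v=[-3.3968]
Step 15: x=[6.6619] v=[-3.5637]
Step 16: x=[6.4761] v=[-3.7160]
Step 17: x=[6.2834] v=[-3.8531]
Step 18: x=[6.0847] v=[-3.9745]
Step 19: x=[5.8807] v=[-4.0796]
Step 20: x=[5.6723] v=[-4.1680]
Step 21: x=[5.4603] v=[-4.2394]
Step 22: x=[5.2456] v=[-4.2934]
Step 23: x=[5.0291] v=[-4.3299]
Step 24: x=[4.8117] v=[-4.3486]
Step 25: x=[4.5942] v=[-4.3496]
Step 26: x=[4.3776] v=[-4.3328]
Step 27: x=[4.1627] v=[-4.2982]
Step 28: x=[3.9504] v=[-4.2461]
Step 29: x=[3.7416] v=[-4.1766]
Step 30: x=[3.5371] v=[-4.0900]
Step 31: x=[3.3378] v=[-3.9867]
Step 32: x=[3.1444] v=[-3.8671]
Step 33: x=[2.9578] v=[-3.7316]
Step 34: x=[2.7788] v=[-3.5809]
Step 35: x=[2.6080] v=[-3.4155]
Step 36: x=[2.4462] v=[-3.2362]
Step 37: x=[2.2940] v=[-3.0436]
Step 38: x=[2.1521] v=[-2.8386]
Step 39: x=[2.0210] v=[-2.6220]
Step 40: x=[1.9013] v=[-2.3946]
Step 41: x=[1.7934] v=[-2.1574]
Step 42: x=[1.6978] v=[-1.9114]
Step 43: x=[1.6149] v=[-1.6576]
Step 44: x=[1.5451] v=[-1.3970]
Step 45: x=[1.4886] v=[-1.1307]
Step 46: x=[1.4456] v=[-0.8598]
Step 47: x=[1.4163] v=[-0.5854]
Step 48: x=[1.4009] v=[-0.3086]
Step 49: x=[1.3994] v=[-0.0305]
Step 50: x=[1.4118] v=[0.2477]
First v>=0 after going negative at step 50, time=2.5000

Answer: 2.5000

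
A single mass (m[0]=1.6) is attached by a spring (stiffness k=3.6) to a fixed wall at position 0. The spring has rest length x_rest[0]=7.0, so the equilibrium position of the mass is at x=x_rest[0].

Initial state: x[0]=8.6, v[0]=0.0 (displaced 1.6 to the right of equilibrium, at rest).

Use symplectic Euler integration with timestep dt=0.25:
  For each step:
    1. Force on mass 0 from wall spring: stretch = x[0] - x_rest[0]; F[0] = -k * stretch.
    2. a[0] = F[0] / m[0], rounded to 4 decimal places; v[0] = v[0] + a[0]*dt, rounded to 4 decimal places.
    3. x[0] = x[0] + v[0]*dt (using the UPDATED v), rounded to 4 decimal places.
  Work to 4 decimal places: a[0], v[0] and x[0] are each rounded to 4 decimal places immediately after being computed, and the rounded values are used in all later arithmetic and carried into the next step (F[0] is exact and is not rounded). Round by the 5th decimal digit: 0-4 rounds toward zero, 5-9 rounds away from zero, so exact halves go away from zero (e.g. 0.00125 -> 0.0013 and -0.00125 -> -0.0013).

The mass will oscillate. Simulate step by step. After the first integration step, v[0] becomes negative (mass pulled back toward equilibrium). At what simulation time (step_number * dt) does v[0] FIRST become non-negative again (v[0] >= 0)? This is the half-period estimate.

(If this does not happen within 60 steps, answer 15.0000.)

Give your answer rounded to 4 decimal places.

Step 0: x=[8.6000] v=[0.0000]
Step 1: x=[8.3750] v=[-0.9000]
Step 2: x=[7.9566] v=[-1.6735]
Step 3: x=[7.4037] v=[-2.2116]
Step 4: x=[6.7940] v=[-2.4387]
Step 5: x=[6.2133] v=[-2.3228]
Step 6: x=[5.7432] v=[-1.8803]
Step 7: x=[5.4499] v=[-1.1734]
Step 8: x=[5.3745] v=[-0.3015]
Step 9: x=[5.5277] v=[0.6129]
First v>=0 after going negative at step 9, time=2.2500

Answer: 2.2500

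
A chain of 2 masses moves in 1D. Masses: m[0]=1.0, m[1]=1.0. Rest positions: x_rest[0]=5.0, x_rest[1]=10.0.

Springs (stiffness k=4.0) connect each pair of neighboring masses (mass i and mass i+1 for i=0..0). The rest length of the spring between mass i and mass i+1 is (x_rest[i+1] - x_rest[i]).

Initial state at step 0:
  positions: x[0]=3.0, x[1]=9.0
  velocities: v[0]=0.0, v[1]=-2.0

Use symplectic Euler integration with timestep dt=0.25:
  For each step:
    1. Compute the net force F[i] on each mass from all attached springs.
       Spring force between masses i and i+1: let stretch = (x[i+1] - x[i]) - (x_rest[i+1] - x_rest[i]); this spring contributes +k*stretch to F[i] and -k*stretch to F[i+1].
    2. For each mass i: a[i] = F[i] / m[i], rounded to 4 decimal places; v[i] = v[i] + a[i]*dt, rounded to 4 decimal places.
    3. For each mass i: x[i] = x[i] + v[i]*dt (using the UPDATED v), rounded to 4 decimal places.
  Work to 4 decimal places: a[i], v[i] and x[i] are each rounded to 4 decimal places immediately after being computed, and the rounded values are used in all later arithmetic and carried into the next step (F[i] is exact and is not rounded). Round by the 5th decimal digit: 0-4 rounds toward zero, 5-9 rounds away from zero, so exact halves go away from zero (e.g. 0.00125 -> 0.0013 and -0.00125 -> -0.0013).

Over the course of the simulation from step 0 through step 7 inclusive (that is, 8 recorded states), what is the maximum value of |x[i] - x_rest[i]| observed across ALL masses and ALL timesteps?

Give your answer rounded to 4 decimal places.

Step 0: x=[3.0000 9.0000] v=[0.0000 -2.0000]
Step 1: x=[3.2500 8.2500] v=[1.0000 -3.0000]
Step 2: x=[3.5000 7.5000] v=[1.0000 -3.0000]
Step 3: x=[3.5000 7.0000] v=[0.0000 -2.0000]
Step 4: x=[3.1250 6.8750] v=[-1.5000 -0.5000]
Step 5: x=[2.4375 7.0625] v=[-2.7500 0.7500]
Step 6: x=[1.6563 7.3438] v=[-3.1250 1.1250]
Step 7: x=[1.0469 7.4532] v=[-2.4375 0.4375]
Max displacement = 3.9531

Answer: 3.9531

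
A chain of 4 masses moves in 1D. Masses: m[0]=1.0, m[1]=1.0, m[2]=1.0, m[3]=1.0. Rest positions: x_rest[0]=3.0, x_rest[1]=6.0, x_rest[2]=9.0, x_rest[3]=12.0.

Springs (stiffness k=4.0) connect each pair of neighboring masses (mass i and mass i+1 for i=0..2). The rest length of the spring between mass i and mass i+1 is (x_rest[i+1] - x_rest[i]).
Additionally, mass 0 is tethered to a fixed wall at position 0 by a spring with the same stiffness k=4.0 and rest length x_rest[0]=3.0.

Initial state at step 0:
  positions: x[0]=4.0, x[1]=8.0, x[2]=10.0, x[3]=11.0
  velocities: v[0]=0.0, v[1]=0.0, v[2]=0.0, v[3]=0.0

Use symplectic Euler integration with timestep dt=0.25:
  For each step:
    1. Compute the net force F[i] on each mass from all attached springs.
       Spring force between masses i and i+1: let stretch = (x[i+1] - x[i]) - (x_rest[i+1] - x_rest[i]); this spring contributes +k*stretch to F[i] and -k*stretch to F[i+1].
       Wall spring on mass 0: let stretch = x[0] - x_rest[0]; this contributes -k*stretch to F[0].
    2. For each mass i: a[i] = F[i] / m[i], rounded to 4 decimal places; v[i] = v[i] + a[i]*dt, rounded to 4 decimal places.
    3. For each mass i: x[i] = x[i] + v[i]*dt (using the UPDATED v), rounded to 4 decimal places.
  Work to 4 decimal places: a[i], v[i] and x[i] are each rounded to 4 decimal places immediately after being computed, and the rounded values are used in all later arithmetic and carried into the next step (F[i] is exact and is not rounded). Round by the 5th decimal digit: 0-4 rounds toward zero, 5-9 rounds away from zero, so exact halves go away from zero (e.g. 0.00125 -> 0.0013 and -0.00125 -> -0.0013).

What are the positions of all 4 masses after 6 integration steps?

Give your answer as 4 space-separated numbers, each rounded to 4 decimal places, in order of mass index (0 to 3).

Answer: 1.4754 4.9573 9.3919 13.5215

Derivation:
Step 0: x=[4.0000 8.0000 10.0000 11.0000] v=[0.0000 0.0000 0.0000 0.0000]
Step 1: x=[4.0000 7.5000 9.7500 11.5000] v=[0.0000 -2.0000 -1.0000 2.0000]
Step 2: x=[3.8750 6.6875 9.3750 12.3125] v=[-0.5000 -3.2500 -1.5000 3.2500]
Step 3: x=[3.4844 5.8438 9.0625 13.1406] v=[-1.5625 -3.3750 -1.2500 3.3125]
Step 4: x=[2.8125 5.2149 8.9649 13.6992] v=[-2.6875 -2.5157 -0.3906 2.2344]
Step 5: x=[2.0381 4.9229 9.1133 13.8242] v=[-3.0976 -1.1681 0.5937 0.5001]
Step 6: x=[1.4754 4.9573 9.3919 13.5215] v=[-2.2509 0.1375 1.1142 -1.2108]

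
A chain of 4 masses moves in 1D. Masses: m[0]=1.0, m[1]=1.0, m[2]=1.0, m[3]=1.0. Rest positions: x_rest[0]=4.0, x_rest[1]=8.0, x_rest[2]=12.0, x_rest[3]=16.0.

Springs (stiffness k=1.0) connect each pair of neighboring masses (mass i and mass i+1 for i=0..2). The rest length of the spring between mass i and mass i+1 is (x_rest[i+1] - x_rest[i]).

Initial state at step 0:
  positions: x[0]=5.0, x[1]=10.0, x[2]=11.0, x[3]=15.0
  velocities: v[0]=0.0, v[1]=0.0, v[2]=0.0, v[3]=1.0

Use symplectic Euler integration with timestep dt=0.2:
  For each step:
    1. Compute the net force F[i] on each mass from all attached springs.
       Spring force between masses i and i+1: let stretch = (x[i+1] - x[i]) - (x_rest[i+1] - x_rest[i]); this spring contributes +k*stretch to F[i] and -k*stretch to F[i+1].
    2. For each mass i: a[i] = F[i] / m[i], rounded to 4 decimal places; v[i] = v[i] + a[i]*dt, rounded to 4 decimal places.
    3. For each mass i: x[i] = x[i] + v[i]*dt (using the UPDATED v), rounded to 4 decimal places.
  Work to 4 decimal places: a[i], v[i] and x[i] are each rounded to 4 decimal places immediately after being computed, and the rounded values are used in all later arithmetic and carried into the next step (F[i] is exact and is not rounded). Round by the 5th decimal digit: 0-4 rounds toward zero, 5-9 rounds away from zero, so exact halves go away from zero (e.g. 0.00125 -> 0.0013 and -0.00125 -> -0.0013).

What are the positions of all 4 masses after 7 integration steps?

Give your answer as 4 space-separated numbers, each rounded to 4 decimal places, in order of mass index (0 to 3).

Answer: 5.3194 7.5003 13.1057 16.4745

Derivation:
Step 0: x=[5.0000 10.0000 11.0000 15.0000] v=[0.0000 0.0000 0.0000 1.0000]
Step 1: x=[5.0400 9.8400 11.1200 15.2000] v=[0.2000 -0.8000 0.6000 1.0000]
Step 2: x=[5.1120 9.5392 11.3520 15.3968] v=[0.3600 -1.5040 1.1600 0.9840]
Step 3: x=[5.2011 9.1338 11.6733 15.5918] v=[0.4454 -2.0269 1.6064 0.9750]
Step 4: x=[5.2875 8.6727 12.0497 15.7901] v=[0.4319 -2.3055 1.8822 0.9913]
Step 5: x=[5.3493 8.2113 12.4407 15.9987] v=[0.3089 -2.3071 1.9549 1.0432]
Step 6: x=[5.3656 7.8046 12.8048 16.2250] v=[0.0813 -2.0336 1.8206 1.1316]
Step 7: x=[5.3194 7.5003 13.1057 16.4745] v=[-0.2309 -1.5214 1.5046 1.2476]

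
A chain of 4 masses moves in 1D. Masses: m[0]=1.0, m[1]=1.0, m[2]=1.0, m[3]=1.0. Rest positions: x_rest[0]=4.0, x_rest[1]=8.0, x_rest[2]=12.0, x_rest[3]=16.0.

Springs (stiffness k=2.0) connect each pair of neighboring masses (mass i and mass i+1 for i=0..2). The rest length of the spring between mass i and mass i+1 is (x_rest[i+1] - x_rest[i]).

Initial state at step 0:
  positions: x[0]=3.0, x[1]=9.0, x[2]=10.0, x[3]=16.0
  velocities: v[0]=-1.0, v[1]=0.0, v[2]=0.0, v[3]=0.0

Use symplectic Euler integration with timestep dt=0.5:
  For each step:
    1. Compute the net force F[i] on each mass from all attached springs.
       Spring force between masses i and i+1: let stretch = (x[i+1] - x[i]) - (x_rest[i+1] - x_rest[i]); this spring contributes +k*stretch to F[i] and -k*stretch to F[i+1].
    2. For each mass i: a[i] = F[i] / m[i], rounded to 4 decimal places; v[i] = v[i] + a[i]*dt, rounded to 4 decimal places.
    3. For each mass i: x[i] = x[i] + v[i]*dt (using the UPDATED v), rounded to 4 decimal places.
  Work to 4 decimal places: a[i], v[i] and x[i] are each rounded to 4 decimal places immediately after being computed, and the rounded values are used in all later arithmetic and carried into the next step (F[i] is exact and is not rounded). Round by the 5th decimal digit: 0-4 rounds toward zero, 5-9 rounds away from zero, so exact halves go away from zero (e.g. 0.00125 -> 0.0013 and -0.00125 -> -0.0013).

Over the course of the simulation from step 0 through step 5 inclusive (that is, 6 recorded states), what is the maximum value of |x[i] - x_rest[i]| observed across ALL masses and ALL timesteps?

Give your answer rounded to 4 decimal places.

Answer: 2.8125

Derivation:
Step 0: x=[3.0000 9.0000 10.0000 16.0000] v=[-1.0000 0.0000 0.0000 0.0000]
Step 1: x=[3.5000 6.5000 12.5000 15.0000] v=[1.0000 -5.0000 5.0000 -2.0000]
Step 2: x=[3.5000 5.5000 13.2500 14.7500] v=[0.0000 -2.0000 1.5000 -0.5000]
Step 3: x=[2.5000 7.3750 10.8750 15.7500] v=[-2.0000 3.7500 -4.7500 2.0000]
Step 4: x=[1.9375 8.5625 9.1875 16.3125] v=[-1.1250 2.3750 -3.3750 1.1250]
Step 5: x=[2.6875 6.7500 10.7500 15.3125] v=[1.5000 -3.6250 3.1250 -2.0000]
Max displacement = 2.8125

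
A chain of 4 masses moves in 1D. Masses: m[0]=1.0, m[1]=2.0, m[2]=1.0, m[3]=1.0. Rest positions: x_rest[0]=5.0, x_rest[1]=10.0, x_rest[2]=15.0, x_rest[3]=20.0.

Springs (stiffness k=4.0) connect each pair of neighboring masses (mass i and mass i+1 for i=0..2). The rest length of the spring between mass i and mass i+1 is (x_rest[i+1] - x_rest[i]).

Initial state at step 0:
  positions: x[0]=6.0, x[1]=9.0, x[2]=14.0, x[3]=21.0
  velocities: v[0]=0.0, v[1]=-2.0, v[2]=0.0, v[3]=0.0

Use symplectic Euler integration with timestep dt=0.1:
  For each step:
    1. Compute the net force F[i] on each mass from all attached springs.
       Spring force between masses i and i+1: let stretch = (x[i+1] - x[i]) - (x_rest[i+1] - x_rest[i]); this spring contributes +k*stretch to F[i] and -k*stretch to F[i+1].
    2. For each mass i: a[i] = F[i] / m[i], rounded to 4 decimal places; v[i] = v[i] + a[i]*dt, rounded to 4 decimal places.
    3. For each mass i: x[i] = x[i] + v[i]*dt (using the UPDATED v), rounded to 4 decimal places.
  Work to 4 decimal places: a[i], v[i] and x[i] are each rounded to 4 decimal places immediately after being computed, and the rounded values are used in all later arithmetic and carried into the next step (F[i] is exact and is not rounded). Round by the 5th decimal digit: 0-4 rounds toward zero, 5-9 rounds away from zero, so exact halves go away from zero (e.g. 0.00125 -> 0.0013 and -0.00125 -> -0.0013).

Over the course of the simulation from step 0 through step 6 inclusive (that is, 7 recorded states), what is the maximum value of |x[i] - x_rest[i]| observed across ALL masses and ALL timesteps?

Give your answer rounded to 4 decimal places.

Step 0: x=[6.0000 9.0000 14.0000 21.0000] v=[0.0000 -2.0000 0.0000 0.0000]
Step 1: x=[5.9200 8.8400 14.0800 20.9200] v=[-0.8000 -1.6000 0.8000 -0.8000]
Step 2: x=[5.7568 8.7264 14.2240 20.7664] v=[-1.6320 -1.1360 1.4400 -1.5360]
Step 3: x=[5.5124 8.6634 14.4098 20.5511] v=[-2.4442 -0.6304 1.8579 -2.1530]
Step 4: x=[5.1940 8.6523 14.6114 20.2902] v=[-3.1838 -0.1113 2.0159 -2.6095]
Step 5: x=[4.8140 8.6912 14.8018 20.0021] v=[-3.8005 0.3889 1.9038 -2.8810]
Step 6: x=[4.3890 8.7748 14.9558 19.7060] v=[-4.2496 0.8356 1.5397 -2.9611]
Max displacement = 1.3477

Answer: 1.3477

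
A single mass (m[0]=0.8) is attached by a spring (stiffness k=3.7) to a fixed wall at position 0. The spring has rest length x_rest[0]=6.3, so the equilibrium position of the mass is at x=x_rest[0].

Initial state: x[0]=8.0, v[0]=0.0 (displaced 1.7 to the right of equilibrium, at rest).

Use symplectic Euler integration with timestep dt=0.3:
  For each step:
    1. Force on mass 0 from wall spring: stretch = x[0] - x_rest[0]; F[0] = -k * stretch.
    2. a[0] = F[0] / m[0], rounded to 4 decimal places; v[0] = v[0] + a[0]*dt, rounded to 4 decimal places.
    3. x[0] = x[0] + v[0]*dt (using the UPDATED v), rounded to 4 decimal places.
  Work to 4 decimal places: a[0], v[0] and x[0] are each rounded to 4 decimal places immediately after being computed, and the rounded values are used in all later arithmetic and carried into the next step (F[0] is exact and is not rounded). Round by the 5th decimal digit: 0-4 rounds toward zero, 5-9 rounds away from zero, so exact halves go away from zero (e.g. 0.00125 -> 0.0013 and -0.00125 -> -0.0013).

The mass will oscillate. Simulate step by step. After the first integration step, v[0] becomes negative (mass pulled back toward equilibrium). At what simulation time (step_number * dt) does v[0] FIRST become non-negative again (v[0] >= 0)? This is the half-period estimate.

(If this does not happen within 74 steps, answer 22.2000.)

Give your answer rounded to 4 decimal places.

Step 0: x=[8.0000] v=[0.0000]
Step 1: x=[7.2924] v=[-2.3588]
Step 2: x=[6.1717] v=[-3.7358]
Step 3: x=[5.1044] v=[-3.5578]
Step 4: x=[4.5347] v=[-1.8989]
Step 5: x=[4.6999] v=[0.5505]
First v>=0 after going negative at step 5, time=1.5000

Answer: 1.5000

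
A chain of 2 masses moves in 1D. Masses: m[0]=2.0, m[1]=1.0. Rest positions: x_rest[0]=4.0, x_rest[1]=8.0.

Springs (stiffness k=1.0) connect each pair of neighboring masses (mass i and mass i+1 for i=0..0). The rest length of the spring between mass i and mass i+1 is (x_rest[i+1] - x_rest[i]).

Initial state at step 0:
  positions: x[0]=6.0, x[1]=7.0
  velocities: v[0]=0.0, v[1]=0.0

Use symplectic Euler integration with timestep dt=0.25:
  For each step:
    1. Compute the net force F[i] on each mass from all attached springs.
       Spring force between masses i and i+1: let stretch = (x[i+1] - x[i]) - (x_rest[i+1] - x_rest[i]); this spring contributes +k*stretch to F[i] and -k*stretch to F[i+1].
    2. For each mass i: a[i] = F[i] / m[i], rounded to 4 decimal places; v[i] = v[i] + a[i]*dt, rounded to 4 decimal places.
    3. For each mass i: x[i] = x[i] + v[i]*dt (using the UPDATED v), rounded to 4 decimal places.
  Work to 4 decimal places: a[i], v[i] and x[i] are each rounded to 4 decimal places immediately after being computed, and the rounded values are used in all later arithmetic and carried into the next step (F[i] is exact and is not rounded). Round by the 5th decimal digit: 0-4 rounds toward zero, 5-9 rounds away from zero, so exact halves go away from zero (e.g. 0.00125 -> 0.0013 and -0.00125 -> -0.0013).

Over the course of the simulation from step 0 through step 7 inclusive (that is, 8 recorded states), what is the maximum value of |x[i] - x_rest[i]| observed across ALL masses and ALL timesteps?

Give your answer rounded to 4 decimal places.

Step 0: x=[6.0000 7.0000] v=[0.0000 0.0000]
Step 1: x=[5.9063 7.1875] v=[-0.3750 0.7500]
Step 2: x=[5.7276 7.5449] v=[-0.7149 1.4297]
Step 3: x=[5.4807 8.0388] v=[-0.9878 1.9754]
Step 4: x=[5.1887 8.6228] v=[-1.1681 2.3359]
Step 5: x=[4.8790 9.2422] v=[-1.2389 2.4774]
Step 6: x=[4.5806 9.8389] v=[-1.1935 2.3866]
Step 7: x=[4.3216 10.3569] v=[-1.0362 2.0720]
Max displacement = 2.3569

Answer: 2.3569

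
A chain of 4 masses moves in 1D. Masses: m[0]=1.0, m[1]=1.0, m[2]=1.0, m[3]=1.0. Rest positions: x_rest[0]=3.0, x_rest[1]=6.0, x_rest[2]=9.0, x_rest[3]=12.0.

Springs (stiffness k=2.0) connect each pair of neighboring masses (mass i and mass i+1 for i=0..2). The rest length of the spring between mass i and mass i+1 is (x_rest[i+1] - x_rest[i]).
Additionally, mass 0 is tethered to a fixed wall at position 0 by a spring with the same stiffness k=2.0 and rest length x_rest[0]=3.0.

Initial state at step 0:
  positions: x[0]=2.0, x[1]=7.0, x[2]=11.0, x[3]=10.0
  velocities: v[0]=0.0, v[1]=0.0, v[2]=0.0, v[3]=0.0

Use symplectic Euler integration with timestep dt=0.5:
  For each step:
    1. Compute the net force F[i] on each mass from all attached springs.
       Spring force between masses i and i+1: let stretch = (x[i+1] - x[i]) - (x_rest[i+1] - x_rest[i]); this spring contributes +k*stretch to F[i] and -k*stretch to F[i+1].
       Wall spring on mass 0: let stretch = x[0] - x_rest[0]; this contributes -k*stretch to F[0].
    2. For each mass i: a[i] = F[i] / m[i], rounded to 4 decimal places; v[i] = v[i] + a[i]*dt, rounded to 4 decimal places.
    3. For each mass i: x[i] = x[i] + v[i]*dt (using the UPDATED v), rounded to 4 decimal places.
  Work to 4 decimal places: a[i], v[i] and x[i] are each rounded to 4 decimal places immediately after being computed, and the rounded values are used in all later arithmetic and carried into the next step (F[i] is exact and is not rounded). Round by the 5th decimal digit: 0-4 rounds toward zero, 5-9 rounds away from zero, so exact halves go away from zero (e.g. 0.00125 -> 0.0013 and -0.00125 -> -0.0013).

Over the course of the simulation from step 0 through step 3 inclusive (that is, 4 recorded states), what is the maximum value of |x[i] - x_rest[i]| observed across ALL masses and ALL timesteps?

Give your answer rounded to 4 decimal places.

Answer: 2.2500

Derivation:
Step 0: x=[2.0000 7.0000 11.0000 10.0000] v=[0.0000 0.0000 0.0000 0.0000]
Step 1: x=[3.5000 6.5000 8.5000 12.0000] v=[3.0000 -1.0000 -5.0000 4.0000]
Step 2: x=[4.7500 5.5000 6.7500 13.7500] v=[2.5000 -2.0000 -3.5000 3.5000]
Step 3: x=[4.0000 4.7500 7.8750 13.5000] v=[-1.5000 -1.5000 2.2500 -0.5000]
Max displacement = 2.2500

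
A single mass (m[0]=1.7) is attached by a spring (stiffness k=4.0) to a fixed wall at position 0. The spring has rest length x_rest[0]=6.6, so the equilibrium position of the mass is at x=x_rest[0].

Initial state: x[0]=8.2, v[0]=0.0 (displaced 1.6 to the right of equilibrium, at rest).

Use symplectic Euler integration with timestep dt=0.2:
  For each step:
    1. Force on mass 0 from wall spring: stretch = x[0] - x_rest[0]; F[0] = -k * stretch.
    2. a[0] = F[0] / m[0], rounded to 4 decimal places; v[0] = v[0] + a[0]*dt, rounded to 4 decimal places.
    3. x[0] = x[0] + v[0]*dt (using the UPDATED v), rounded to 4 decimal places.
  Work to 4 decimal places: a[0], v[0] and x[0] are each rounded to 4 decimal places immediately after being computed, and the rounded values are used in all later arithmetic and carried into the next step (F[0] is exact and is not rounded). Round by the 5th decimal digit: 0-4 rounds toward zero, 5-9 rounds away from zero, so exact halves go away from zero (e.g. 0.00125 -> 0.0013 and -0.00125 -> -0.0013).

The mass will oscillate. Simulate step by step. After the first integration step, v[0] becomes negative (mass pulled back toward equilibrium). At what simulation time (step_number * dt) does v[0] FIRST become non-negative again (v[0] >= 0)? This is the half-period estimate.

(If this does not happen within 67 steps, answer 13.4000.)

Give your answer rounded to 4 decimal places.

Answer: 2.2000

Derivation:
Step 0: x=[8.2000] v=[0.0000]
Step 1: x=[8.0494] v=[-0.7529]
Step 2: x=[7.7624] v=[-1.4350]
Step 3: x=[7.3660] v=[-1.9820]
Step 4: x=[6.8975] v=[-2.3425]
Step 5: x=[6.4010] v=[-2.4825]
Step 6: x=[5.9232] v=[-2.3889]
Step 7: x=[5.5091] v=[-2.0704]
Step 8: x=[5.1977] v=[-1.5570]
Step 9: x=[5.0183] v=[-0.8971]
Step 10: x=[4.9877] v=[-0.1528]
Step 11: x=[5.1089] v=[0.6059]
First v>=0 after going negative at step 11, time=2.2000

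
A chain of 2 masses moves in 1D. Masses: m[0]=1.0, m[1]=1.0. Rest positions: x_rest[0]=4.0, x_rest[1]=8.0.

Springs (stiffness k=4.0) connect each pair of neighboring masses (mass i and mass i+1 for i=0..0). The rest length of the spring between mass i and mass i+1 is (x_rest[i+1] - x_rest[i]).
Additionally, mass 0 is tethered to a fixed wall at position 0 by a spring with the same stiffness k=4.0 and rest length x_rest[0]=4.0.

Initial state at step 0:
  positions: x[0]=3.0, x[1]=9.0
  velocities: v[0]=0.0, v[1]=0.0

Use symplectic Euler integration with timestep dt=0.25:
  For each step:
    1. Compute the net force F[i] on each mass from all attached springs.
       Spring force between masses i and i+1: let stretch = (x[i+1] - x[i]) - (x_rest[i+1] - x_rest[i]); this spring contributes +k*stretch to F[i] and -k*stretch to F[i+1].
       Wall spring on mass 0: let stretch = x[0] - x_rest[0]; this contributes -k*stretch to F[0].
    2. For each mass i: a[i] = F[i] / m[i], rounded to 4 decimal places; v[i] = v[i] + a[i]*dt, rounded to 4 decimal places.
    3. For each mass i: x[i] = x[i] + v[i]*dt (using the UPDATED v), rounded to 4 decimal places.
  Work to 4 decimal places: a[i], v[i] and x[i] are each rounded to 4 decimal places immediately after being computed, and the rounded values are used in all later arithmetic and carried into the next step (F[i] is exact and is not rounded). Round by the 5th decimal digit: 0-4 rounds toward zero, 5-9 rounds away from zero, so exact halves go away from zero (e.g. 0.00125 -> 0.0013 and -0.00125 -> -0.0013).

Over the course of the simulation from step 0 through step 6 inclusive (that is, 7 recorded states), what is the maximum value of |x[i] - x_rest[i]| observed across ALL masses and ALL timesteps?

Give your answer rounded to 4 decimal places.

Answer: 1.3281

Derivation:
Step 0: x=[3.0000 9.0000] v=[0.0000 0.0000]
Step 1: x=[3.7500 8.5000] v=[3.0000 -2.0000]
Step 2: x=[4.7500 7.8125] v=[4.0000 -2.7500]
Step 3: x=[5.3281 7.3594] v=[2.3125 -1.8125]
Step 4: x=[5.0820 7.3985] v=[-0.9843 0.1562]
Step 5: x=[4.1446 7.8584] v=[-3.7498 1.8397]
Step 6: x=[3.0995 8.3899] v=[-4.1806 2.1259]
Max displacement = 1.3281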